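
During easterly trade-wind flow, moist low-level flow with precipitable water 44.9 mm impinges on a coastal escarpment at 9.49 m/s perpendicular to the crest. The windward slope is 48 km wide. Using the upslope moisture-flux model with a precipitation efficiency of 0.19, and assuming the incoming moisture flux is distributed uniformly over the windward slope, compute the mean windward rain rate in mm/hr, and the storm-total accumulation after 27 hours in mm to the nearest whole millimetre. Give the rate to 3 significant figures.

Incoming column moisture flux per unit ridge length: F = V × PW = 9.49 × 44.9 = 426.101 mm·m/s.
Spread over the 48 km slope with efficiency ε = 0.19: R = ε·F/W = 0.19 × 426.101 / 48000 m = 1.687e-03 mm/s.
R = 1.687e-03 × 3600 = 6.07 mm/hr.
Over 27 h: total = 6.07 × 27 = 163.89 ≈ 164 mm.

R ≈ 6.07 mm/hr; total ≈ 164 mm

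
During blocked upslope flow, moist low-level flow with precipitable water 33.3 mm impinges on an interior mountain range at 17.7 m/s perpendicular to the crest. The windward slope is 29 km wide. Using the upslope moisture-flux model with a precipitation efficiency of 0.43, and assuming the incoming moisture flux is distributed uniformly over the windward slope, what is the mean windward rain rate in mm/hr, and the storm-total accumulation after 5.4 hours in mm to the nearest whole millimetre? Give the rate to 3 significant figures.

R ≈ 31.5 mm/hr; total ≈ 170 mm

Incoming column moisture flux per unit ridge length: F = V × PW = 17.7 × 33.3 = 589.41 mm·m/s.
Spread over the 29 km slope with efficiency ε = 0.43: R = ε·F/W = 0.43 × 589.41 / 29000 m = 8.740e-03 mm/s.
R = 8.740e-03 × 3600 = 31.5 mm/hr.
Over 5.4 h: total = 31.5 × 5.4 = 170.1 ≈ 170 mm.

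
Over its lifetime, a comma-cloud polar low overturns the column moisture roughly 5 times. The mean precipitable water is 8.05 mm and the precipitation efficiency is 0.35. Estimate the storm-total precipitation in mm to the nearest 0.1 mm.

Each cycle deposits ε × PW = 0.35 × 8.05 = 2.8175 mm.
Over 5 cycles: 5 × 2.8175 = 14.1 mm.

precipitation ≈ 14.1 mm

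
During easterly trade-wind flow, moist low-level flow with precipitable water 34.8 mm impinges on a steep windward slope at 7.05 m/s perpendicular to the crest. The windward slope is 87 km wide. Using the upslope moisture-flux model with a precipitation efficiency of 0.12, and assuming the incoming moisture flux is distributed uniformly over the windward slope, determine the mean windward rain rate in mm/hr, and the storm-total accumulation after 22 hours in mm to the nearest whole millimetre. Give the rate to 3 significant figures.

Incoming column moisture flux per unit ridge length: F = V × PW = 7.05 × 34.8 = 245.34 mm·m/s.
Spread over the 87 km slope with efficiency ε = 0.12: R = ε·F/W = 0.12 × 245.34 / 87000 m = 3.384e-04 mm/s.
R = 3.384e-04 × 3600 = 1.22 mm/hr.
Over 22 h: total = 1.22 × 22 = 26.84 ≈ 27 mm.

R ≈ 1.22 mm/hr; total ≈ 27 mm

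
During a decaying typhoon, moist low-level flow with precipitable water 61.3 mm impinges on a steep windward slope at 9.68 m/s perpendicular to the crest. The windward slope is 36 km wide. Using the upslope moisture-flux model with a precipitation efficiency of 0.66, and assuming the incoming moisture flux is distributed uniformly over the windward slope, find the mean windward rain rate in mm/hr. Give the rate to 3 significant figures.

Incoming column moisture flux per unit ridge length: F = V × PW = 9.68 × 61.3 = 593.384 mm·m/s.
Spread over the 36 km slope with efficiency ε = 0.66: R = ε·F/W = 0.66 × 593.384 / 36000 m = 1.088e-02 mm/s.
R = 1.088e-02 × 3600 = 39.2 mm/hr.

R ≈ 39.2 mm/hr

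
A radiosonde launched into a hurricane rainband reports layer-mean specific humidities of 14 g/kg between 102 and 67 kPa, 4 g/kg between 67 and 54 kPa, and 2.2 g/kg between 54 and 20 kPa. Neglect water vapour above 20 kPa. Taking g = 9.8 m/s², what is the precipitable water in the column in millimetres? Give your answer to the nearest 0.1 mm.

PW ≈ 62.9 mm

Precipitable water is the column-integrated vapour mass per unit area: PW = (1/g) Σ q̄ Δp, with q in kg/kg and Δp in Pa (1 kg/m² of water = 1 mm).
Layer 102–67 kPa: Δp = 350 hPa = 35000 Pa, q̄ = 0.014 kg/kg → 0.014 × 35000 / 9.8 = 50.00 mm
Layer 67–54 kPa: Δp = 130 hPa = 13000 Pa, q̄ = 0.004 kg/kg → 0.004 × 13000 / 9.8 = 5.31 mm
Layer 54–20 kPa: Δp = 340 hPa = 34000 Pa, q̄ = 0.0022 kg/kg → 0.0022 × 34000 / 9.8 = 7.63 mm
PW = 50.00 + 5.31 + 7.63 = 62.94 ≈ 62.9 mm.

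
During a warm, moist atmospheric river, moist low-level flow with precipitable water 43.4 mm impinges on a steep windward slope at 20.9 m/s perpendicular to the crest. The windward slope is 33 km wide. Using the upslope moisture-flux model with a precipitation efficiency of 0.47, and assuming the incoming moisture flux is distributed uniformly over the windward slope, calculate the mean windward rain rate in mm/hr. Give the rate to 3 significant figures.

R ≈ 46.5 mm/hr

Incoming column moisture flux per unit ridge length: F = V × PW = 20.9 × 43.4 = 907.06 mm·m/s.
Spread over the 33 km slope with efficiency ε = 0.47: R = ε·F/W = 0.47 × 907.06 / 33000 m = 1.292e-02 mm/s.
R = 1.292e-02 × 3600 = 46.5 mm/hr.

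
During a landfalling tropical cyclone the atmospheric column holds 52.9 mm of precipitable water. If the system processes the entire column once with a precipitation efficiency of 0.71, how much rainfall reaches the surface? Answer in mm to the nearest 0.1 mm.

rainfall ≈ 37.6 mm

Rainfall = ε × PW = 0.71 × 52.9 = 37.6 mm.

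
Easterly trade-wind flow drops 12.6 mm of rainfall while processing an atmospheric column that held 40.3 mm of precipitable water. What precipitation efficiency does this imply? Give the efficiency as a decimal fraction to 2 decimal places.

ε = rainfall / PW = 12.6 / 40.3 = 0.31.

ε ≈ 0.31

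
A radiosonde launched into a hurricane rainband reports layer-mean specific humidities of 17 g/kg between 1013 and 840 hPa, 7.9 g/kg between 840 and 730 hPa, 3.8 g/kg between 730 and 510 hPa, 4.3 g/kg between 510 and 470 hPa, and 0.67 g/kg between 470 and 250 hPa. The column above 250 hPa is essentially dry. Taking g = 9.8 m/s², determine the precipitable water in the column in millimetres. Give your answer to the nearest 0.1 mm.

Precipitable water is the column-integrated vapour mass per unit area: PW = (1/g) Σ q̄ Δp, with q in kg/kg and Δp in Pa (1 kg/m² of water = 1 mm).
Layer 1013–840 hPa: Δp = 173 hPa = 17300 Pa, q̄ = 0.017 kg/kg → 0.017 × 17300 / 9.8 = 30.01 mm
Layer 840–730 hPa: Δp = 110 hPa = 11000 Pa, q̄ = 0.0079 kg/kg → 0.0079 × 11000 / 9.8 = 8.87 mm
Layer 730–510 hPa: Δp = 220 hPa = 22000 Pa, q̄ = 0.0038 kg/kg → 0.0038 × 22000 / 9.8 = 8.53 mm
Layer 510–470 hPa: Δp = 40 hPa = 4000 Pa, q̄ = 0.0043 kg/kg → 0.0043 × 4000 / 9.8 = 1.76 mm
Layer 470–250 hPa: Δp = 220 hPa = 22000 Pa, q̄ = 0.00067 kg/kg → 0.00067 × 22000 / 9.8 = 1.50 mm
PW = 30.01 + 8.87 + 8.53 + 1.76 + 1.50 = 50.67 ≈ 50.7 mm.

PW ≈ 50.7 mm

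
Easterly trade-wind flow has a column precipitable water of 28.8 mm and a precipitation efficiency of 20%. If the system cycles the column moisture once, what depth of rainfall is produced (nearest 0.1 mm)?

Rainfall = ε × PW = 0.20 × 28.8 = 5.8 mm.

rainfall ≈ 5.8 mm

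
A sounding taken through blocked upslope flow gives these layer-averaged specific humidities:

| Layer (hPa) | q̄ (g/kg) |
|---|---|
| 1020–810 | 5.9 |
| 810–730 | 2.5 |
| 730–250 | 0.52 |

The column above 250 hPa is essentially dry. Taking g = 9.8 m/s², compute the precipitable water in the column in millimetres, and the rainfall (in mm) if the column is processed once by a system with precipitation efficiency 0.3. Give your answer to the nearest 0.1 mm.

PW ≈ 17.2 mm; rainfall ≈ 5.2 mm

Precipitable water is the column-integrated vapour mass per unit area: PW = (1/g) Σ q̄ Δp, with q in kg/kg and Δp in Pa (1 kg/m² of water = 1 mm).
Layer 1020–810 hPa: Δp = 210 hPa = 21000 Pa, q̄ = 0.0059 kg/kg → 0.0059 × 21000 / 9.8 = 12.64 mm
Layer 810–730 hPa: Δp = 80 hPa = 8000 Pa, q̄ = 0.0025 kg/kg → 0.0025 × 8000 / 9.8 = 2.04 mm
Layer 730–250 hPa: Δp = 480 hPa = 48000 Pa, q̄ = 0.00052 kg/kg → 0.00052 × 48000 / 9.8 = 2.55 mm
PW = 12.64 + 2.04 + 2.55 = 17.23 ≈ 17.2 mm.
Rainfall = ε × PW = 0.3 × 17.2 = 5.2 mm.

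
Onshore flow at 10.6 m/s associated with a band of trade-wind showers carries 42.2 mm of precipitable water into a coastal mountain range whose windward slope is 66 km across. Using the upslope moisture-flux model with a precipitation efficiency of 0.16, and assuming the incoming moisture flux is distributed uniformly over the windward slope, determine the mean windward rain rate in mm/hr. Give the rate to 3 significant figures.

Incoming column moisture flux per unit ridge length: F = V × PW = 10.6 × 42.2 = 447.32 mm·m/s.
Spread over the 66 km slope with efficiency ε = 0.16: R = ε·F/W = 0.16 × 447.32 / 66000 m = 1.084e-03 mm/s.
R = 1.084e-03 × 3600 = 3.90 mm/hr.

R ≈ 3.90 mm/hr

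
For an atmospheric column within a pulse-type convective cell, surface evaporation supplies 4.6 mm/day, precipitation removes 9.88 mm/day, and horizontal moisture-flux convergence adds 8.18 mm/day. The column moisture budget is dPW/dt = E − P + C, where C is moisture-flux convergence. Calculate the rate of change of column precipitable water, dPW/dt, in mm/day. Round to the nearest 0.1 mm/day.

dPW/dt = E − P + C = 4.6 − 9.88 + (8.18) = 2.9 mm/day.

dPW/dt ≈ 2.9 mm/day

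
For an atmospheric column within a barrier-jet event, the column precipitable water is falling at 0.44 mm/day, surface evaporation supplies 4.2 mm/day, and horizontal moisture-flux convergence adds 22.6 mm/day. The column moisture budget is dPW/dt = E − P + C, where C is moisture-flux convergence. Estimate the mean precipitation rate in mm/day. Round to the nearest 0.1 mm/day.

P ≈ 27.2 mm/day

dPW/dt = -0.44 mm/day.
P = E + C − dPW/dt = 4.2 + (22.6) − (-0.44) = 27.2 mm/day.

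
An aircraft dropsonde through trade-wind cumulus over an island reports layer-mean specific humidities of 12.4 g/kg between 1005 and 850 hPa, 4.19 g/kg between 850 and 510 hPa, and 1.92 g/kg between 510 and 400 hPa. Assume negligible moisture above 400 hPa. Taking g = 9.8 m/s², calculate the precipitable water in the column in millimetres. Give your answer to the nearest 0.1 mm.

PW ≈ 36.3 mm

Precipitable water is the column-integrated vapour mass per unit area: PW = (1/g) Σ q̄ Δp, with q in kg/kg and Δp in Pa (1 kg/m² of water = 1 mm).
Layer 1005–850 hPa: Δp = 155 hPa = 15500 Pa, q̄ = 0.0124 kg/kg → 0.0124 × 15500 / 9.8 = 19.61 mm
Layer 850–510 hPa: Δp = 340 hPa = 34000 Pa, q̄ = 0.00419 kg/kg → 0.00419 × 34000 / 9.8 = 14.54 mm
Layer 510–400 hPa: Δp = 110 hPa = 11000 Pa, q̄ = 0.00192 kg/kg → 0.00192 × 11000 / 9.8 = 2.16 mm
PW = 19.61 + 14.54 + 2.16 = 36.31 ≈ 36.3 mm.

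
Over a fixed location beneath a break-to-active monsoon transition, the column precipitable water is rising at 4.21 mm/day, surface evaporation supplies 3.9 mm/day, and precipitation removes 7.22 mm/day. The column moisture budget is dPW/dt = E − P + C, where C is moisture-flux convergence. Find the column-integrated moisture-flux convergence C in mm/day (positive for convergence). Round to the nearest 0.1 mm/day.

dPW/dt = +4.21 mm/day.
C = dPW/dt − E + P = (+4.21) − 3.9 + 7.22 = 7.5 mm/day.

C ≈ 7.5 mm/day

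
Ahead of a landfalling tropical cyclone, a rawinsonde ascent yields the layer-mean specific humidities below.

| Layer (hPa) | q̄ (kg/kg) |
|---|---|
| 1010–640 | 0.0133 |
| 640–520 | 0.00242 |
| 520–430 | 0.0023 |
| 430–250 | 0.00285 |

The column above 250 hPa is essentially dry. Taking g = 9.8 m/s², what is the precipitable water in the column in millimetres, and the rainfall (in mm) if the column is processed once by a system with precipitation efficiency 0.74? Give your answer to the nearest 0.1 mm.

Precipitable water is the column-integrated vapour mass per unit area: PW = (1/g) Σ q̄ Δp, with q in kg/kg and Δp in Pa (1 kg/m² of water = 1 mm).
Layer 1010–640 hPa: Δp = 370 hPa = 37000 Pa, q̄ = 0.0133 kg/kg → 0.0133 × 37000 / 9.8 = 50.21 mm
Layer 640–520 hPa: Δp = 120 hPa = 12000 Pa, q̄ = 0.00242 kg/kg → 0.00242 × 12000 / 9.8 = 2.96 mm
Layer 520–430 hPa: Δp = 90 hPa = 9000 Pa, q̄ = 0.0023 kg/kg → 0.0023 × 9000 / 9.8 = 2.11 mm
Layer 430–250 hPa: Δp = 180 hPa = 18000 Pa, q̄ = 0.00285 kg/kg → 0.00285 × 18000 / 9.8 = 5.23 mm
PW = 50.21 + 2.96 + 2.11 + 5.23 = 60.51 ≈ 60.5 mm.
Rainfall = ε × PW = 0.74 × 60.5 = 44.8 mm.

PW ≈ 60.5 mm; rainfall ≈ 44.8 mm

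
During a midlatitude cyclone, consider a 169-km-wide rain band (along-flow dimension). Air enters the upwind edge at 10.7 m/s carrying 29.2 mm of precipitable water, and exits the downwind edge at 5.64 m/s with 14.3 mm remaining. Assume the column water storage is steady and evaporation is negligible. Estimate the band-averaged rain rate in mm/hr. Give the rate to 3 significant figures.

Column moisture flux per unit crosswind length is F = V × PW.
Inflow: F_in = 10.7 × 29.2 = 312.44 mm·m/s
Outflow: F_out = 5.64 × 14.3 = 80.652 mm·m/s
Steady-state rate R = (F_in − F_out)/L = (312.44 − 80.652) / 169000 m = 1.372e-03 mm/s.
R = 1.372e-03 × 3600 = 4.94 mm/hr.

R ≈ 4.94 mm/hr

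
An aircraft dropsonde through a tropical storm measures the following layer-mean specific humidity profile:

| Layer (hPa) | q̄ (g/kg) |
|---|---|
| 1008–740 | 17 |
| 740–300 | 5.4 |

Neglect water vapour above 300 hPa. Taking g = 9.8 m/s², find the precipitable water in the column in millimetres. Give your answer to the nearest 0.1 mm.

Precipitable water is the column-integrated vapour mass per unit area: PW = (1/g) Σ q̄ Δp, with q in kg/kg and Δp in Pa (1 kg/m² of water = 1 mm).
Layer 1008–740 hPa: Δp = 268 hPa = 26800 Pa, q̄ = 0.017 kg/kg → 0.017 × 26800 / 9.8 = 46.49 mm
Layer 740–300 hPa: Δp = 440 hPa = 44000 Pa, q̄ = 0.0054 kg/kg → 0.0054 × 44000 / 9.8 = 24.24 mm
PW = 46.49 + 24.24 = 70.73 ≈ 70.7 mm.

PW ≈ 70.7 mm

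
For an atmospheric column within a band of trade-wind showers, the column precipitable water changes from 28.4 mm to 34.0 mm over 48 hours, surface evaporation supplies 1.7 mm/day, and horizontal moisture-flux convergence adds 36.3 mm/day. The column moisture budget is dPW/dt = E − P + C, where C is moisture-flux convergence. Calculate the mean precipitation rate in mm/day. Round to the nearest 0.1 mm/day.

dPW/dt = (34.0 − 28.4) mm / (48/24 day) = +2.800 mm/day.
P = E + C − dPW/dt = 1.7 + (36.3) − (+2.800) = 35.2 mm/day.

P ≈ 35.2 mm/day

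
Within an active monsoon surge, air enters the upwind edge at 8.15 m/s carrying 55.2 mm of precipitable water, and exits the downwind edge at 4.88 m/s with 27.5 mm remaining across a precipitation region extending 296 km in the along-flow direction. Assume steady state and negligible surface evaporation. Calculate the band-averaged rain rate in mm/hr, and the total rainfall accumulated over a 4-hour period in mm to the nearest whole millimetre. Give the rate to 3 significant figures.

R ≈ 3.84 mm/hr; total ≈ 15 mm

Column moisture flux per unit crosswind length is F = V × PW.
Inflow: F_in = 8.15 × 55.2 = 449.88 mm·m/s
Outflow: F_out = 4.88 × 27.5 = 134.2 mm·m/s
Steady-state rate R = (F_in − F_out)/L = (449.88 − 134.2) / 296000 m = 1.066e-03 mm/s.
R = 1.066e-03 × 3600 = 3.84 mm/hr.
Over 4 h: total = 3.84 × 4 = 15.36 ≈ 15 mm.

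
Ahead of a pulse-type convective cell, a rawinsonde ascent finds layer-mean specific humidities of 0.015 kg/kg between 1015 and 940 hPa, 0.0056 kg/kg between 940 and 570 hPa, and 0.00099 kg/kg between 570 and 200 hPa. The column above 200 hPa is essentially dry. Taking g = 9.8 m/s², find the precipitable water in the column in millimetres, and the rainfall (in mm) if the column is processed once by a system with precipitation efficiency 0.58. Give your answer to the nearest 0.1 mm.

PW ≈ 36.4 mm; rainfall ≈ 21.1 mm

Precipitable water is the column-integrated vapour mass per unit area: PW = (1/g) Σ q̄ Δp, with q in kg/kg and Δp in Pa (1 kg/m² of water = 1 mm).
Layer 1015–940 hPa: Δp = 75 hPa = 7500 Pa, q̄ = 0.015 kg/kg → 0.015 × 7500 / 9.8 = 11.48 mm
Layer 940–570 hPa: Δp = 370 hPa = 37000 Pa, q̄ = 0.0056 kg/kg → 0.0056 × 37000 / 9.8 = 21.14 mm
Layer 570–200 hPa: Δp = 370 hPa = 37000 Pa, q̄ = 0.00099 kg/kg → 0.00099 × 37000 / 9.8 = 3.74 mm
PW = 11.48 + 21.14 + 3.74 = 36.36 ≈ 36.4 mm.
Rainfall = ε × PW = 0.58 × 36.4 = 21.1 mm.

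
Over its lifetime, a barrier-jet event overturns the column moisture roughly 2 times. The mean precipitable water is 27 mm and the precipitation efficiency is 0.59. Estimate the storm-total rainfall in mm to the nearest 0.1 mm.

rainfall ≈ 31.9 mm

Each cycle deposits ε × PW = 0.59 × 27 = 15.93 mm.
Over 2 cycles: 2 × 15.93 = 31.9 mm.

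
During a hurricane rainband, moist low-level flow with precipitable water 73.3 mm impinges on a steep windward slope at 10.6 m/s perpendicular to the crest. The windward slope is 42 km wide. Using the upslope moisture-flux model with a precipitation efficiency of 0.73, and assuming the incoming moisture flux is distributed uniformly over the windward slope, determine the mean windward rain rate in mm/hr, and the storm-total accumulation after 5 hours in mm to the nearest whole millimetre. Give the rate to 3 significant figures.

R ≈ 48.6 mm/hr; total ≈ 243 mm

Incoming column moisture flux per unit ridge length: F = V × PW = 10.6 × 73.3 = 776.98 mm·m/s.
Spread over the 42 km slope with efficiency ε = 0.73: R = ε·F/W = 0.73 × 776.98 / 42000 m = 1.350e-02 mm/s.
R = 1.350e-02 × 3600 = 48.6 mm/hr.
Over 5 h: total = 48.6 × 5 = 243 mm.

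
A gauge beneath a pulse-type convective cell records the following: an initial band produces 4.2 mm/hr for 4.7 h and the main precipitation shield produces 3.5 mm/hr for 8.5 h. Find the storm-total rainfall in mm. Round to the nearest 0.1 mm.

Total = Σ Rᵢ Δtᵢ = 4.2 × 4.7 + 3.5 × 8.5
      = 19.74 + 29.75 = 49.5 mm.

total ≈ 49.5 mm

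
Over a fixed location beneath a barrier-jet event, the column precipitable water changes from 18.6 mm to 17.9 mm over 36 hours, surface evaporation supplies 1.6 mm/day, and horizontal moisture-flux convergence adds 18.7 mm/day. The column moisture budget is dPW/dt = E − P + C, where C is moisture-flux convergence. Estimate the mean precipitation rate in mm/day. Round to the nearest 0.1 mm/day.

dPW/dt = (17.9 − 18.6) mm / (36/24 day) = -0.467 mm/day.
P = E + C − dPW/dt = 1.6 + (18.7) − (-0.467) = 20.8 mm/day.

P ≈ 20.8 mm/day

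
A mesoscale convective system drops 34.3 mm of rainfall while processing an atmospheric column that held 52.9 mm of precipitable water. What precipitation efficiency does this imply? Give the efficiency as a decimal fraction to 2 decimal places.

ε = rainfall / PW = 34.3 / 52.9 = 0.65.

ε ≈ 0.65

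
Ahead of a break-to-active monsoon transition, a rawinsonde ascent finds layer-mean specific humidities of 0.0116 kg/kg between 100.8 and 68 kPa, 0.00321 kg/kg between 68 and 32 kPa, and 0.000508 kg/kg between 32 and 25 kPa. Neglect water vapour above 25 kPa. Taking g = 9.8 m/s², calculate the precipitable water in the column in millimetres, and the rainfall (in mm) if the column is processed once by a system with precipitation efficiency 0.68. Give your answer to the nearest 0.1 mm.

Precipitable water is the column-integrated vapour mass per unit area: PW = (1/g) Σ q̄ Δp, with q in kg/kg and Δp in Pa (1 kg/m² of water = 1 mm).
Layer 100.8–68 kPa: Δp = 328 hPa = 32800 Pa, q̄ = 0.0116 kg/kg → 0.0116 × 32800 / 9.8 = 38.82 mm
Layer 68–32 kPa: Δp = 360 hPa = 36000 Pa, q̄ = 0.00321 kg/kg → 0.00321 × 36000 / 9.8 = 11.79 mm
Layer 32–25 kPa: Δp = 70 hPa = 7000 Pa, q̄ = 0.000508 kg/kg → 0.000508 × 7000 / 9.8 = 0.36 mm
PW = 38.82 + 11.79 + 0.36 = 50.97 ≈ 51.0 mm.
Rainfall = ε × PW = 0.68 × 51.0 = 34.7 mm.

PW ≈ 51.0 mm; rainfall ≈ 34.7 mm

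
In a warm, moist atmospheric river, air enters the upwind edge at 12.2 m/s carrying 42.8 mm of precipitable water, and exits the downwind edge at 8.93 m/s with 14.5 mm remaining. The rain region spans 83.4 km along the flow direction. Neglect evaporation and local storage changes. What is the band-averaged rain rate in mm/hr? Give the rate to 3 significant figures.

Column moisture flux per unit crosswind length is F = V × PW.
Inflow: F_in = 12.2 × 42.8 = 522.16 mm·m/s
Outflow: F_out = 8.93 × 14.5 = 129.485 mm·m/s
Steady-state rate R = (F_in − F_out)/L = (522.16 − 129.485) / 83400 m = 4.708e-03 mm/s.
R = 4.708e-03 × 3600 = 16.9 mm/hr.

R ≈ 16.9 mm/hr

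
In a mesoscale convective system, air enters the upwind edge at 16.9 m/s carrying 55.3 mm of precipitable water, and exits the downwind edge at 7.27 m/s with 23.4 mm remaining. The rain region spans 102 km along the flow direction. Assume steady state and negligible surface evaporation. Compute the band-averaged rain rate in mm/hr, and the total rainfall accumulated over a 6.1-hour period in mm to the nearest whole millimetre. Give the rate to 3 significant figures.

R ≈ 27.0 mm/hr; total ≈ 165 mm

Column moisture flux per unit crosswind length is F = V × PW.
Inflow: F_in = 16.9 × 55.3 = 934.57 mm·m/s
Outflow: F_out = 7.27 × 23.4 = 170.118 mm·m/s
Steady-state rate R = (F_in − F_out)/L = (934.57 − 170.118) / 102000 m = 7.495e-03 mm/s.
R = 7.495e-03 × 3600 = 27.0 mm/hr.
Over 6.1 h: total = 27.0 × 6.1 = 164.7 ≈ 165 mm.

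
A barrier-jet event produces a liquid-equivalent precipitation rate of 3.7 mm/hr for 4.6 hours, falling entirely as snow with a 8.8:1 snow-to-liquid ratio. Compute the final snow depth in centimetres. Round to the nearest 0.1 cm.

snow depth ≈ 15.0 cm

Liquid-equivalent depth = 3.7 × 4.6 = 17.02 mm.
Snow depth = 17.02 mm × 8.8 = 149.776 mm = 15.0 cm.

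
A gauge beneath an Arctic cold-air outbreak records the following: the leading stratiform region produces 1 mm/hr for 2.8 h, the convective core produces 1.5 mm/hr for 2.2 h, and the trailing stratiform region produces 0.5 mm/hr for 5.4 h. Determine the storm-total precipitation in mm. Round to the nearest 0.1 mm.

Total = Σ Rᵢ Δtᵢ = 1 × 2.8 + 1.5 × 2.2 + 0.5 × 5.4
      = 2.8 + 3.3 + 2.7 = 8.8 mm.

total ≈ 8.8 mm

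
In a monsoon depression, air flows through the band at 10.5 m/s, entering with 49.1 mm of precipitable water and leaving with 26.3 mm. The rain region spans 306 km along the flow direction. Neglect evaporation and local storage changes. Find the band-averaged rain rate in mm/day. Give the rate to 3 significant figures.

R ≈ 67.6 mm/day

Column moisture flux per unit crosswind length is F = V × PW.
Inflow: F_in = 10.5 × 49.1 = 515.55 mm·m/s
Outflow: F_out = 10.5 × 26.3 = 276.15 mm·m/s
Steady-state rate R = (F_in − F_out)/L = (515.55 − 276.15) / 306000 m = 7.824e-04 mm/s.
R = 7.824e-04 × 3600 × 24 = 67.6 mm/day.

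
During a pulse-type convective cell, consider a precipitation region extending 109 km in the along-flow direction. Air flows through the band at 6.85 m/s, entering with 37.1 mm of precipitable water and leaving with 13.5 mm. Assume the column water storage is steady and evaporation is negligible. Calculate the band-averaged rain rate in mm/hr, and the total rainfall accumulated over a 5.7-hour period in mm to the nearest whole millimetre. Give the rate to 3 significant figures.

R ≈ 5.34 mm/hr; total ≈ 30 mm

Column moisture flux per unit crosswind length is F = V × PW.
Inflow: F_in = 6.85 × 37.1 = 254.135 mm·m/s
Outflow: F_out = 6.85 × 13.5 = 92.475 mm·m/s
Steady-state rate R = (F_in − F_out)/L = (254.135 − 92.475) / 109000 m = 1.483e-03 mm/s.
R = 1.483e-03 × 3600 = 5.34 mm/hr.
Over 5.7 h: total = 5.34 × 5.7 = 30.438 ≈ 30 mm.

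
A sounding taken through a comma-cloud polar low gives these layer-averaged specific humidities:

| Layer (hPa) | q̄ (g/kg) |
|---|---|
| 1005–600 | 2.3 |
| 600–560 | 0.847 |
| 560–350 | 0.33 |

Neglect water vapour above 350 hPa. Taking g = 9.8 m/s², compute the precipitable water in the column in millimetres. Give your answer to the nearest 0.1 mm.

PW ≈ 10.6 mm

Precipitable water is the column-integrated vapour mass per unit area: PW = (1/g) Σ q̄ Δp, with q in kg/kg and Δp in Pa (1 kg/m² of water = 1 mm).
Layer 1005–600 hPa: Δp = 405 hPa = 40500 Pa, q̄ = 0.0023 kg/kg → 0.0023 × 40500 / 9.8 = 9.51 mm
Layer 600–560 hPa: Δp = 40 hPa = 4000 Pa, q̄ = 0.000847 kg/kg → 0.000847 × 4000 / 9.8 = 0.35 mm
Layer 560–350 hPa: Δp = 210 hPa = 21000 Pa, q̄ = 0.00033 kg/kg → 0.00033 × 21000 / 9.8 = 0.71 mm
PW = 9.51 + 0.35 + 0.71 = 10.57 ≈ 10.6 mm.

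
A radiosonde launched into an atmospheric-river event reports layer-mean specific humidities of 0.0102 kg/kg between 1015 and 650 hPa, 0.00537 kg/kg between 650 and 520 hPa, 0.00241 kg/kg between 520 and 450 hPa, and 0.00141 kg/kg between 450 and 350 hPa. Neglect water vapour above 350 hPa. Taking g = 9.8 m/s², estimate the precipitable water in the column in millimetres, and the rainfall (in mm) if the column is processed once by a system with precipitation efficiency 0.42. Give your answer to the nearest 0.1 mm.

Precipitable water is the column-integrated vapour mass per unit area: PW = (1/g) Σ q̄ Δp, with q in kg/kg and Δp in Pa (1 kg/m² of water = 1 mm).
Layer 1015–650 hPa: Δp = 365 hPa = 36500 Pa, q̄ = 0.0102 kg/kg → 0.0102 × 36500 / 9.8 = 37.99 mm
Layer 650–520 hPa: Δp = 130 hPa = 13000 Pa, q̄ = 0.00537 kg/kg → 0.00537 × 13000 / 9.8 = 7.12 mm
Layer 520–450 hPa: Δp = 70 hPa = 7000 Pa, q̄ = 0.00241 kg/kg → 0.00241 × 7000 / 9.8 = 1.72 mm
Layer 450–350 hPa: Δp = 100 hPa = 10000 Pa, q̄ = 0.00141 kg/kg → 0.00141 × 10000 / 9.8 = 1.44 mm
PW = 37.99 + 7.12 + 1.72 + 1.44 = 48.27 ≈ 48.3 mm.
Rainfall = ε × PW = 0.42 × 48.3 = 20.3 mm.

PW ≈ 48.3 mm; rainfall ≈ 20.3 mm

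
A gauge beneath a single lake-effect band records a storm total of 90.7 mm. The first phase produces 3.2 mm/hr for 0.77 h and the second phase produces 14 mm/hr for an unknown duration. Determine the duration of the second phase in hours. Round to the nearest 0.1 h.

duration ≈ 6.3 h

Known phases: 3.2 × 0.77 = 2.464 mm.
Remaining depth = 90.7 − 2.464 = 88.236 mm.
Duration = 88.236 / 14 = 6.3 h.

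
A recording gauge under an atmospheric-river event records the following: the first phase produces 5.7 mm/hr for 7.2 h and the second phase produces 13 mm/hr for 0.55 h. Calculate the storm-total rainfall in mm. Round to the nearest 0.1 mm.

Total = Σ Rᵢ Δtᵢ = 5.7 × 7.2 + 13 × 0.55
      = 41.04 + 7.15 = 48.2 mm.

total ≈ 48.2 mm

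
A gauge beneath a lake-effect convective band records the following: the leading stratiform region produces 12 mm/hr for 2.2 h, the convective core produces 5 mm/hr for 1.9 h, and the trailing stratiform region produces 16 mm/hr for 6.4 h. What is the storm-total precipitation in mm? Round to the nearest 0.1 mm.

total ≈ 138.3 mm

Total = Σ Rᵢ Δtᵢ = 12 × 2.2 + 5 × 1.9 + 16 × 6.4
      = 26.4 + 9.5 + 102.4 = 138.3 mm.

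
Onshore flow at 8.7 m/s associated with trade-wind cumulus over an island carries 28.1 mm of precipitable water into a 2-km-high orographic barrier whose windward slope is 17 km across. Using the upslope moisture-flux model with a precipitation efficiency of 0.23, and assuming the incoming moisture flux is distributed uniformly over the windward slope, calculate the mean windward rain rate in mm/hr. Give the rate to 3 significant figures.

R ≈ 11.9 mm/hr

Incoming column moisture flux per unit ridge length: F = V × PW = 8.7 × 28.1 = 244.47 mm·m/s.
Spread over the 17 km slope with efficiency ε = 0.23: R = ε·F/W = 0.23 × 244.47 / 17000 m = 3.308e-03 mm/s.
R = 3.308e-03 × 3600 = 11.9 mm/hr.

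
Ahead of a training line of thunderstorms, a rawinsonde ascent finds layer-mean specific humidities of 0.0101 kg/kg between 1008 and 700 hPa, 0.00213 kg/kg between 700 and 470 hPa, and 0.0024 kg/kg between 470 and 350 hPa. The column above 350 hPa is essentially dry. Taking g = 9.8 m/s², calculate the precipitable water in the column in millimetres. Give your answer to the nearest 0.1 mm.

PW ≈ 39.7 mm

Precipitable water is the column-integrated vapour mass per unit area: PW = (1/g) Σ q̄ Δp, with q in kg/kg and Δp in Pa (1 kg/m² of water = 1 mm).
Layer 1008–700 hPa: Δp = 308 hPa = 30800 Pa, q̄ = 0.0101 kg/kg → 0.0101 × 30800 / 9.8 = 31.74 mm
Layer 700–470 hPa: Δp = 230 hPa = 23000 Pa, q̄ = 0.00213 kg/kg → 0.00213 × 23000 / 9.8 = 5.00 mm
Layer 470–350 hPa: Δp = 120 hPa = 12000 Pa, q̄ = 0.0024 kg/kg → 0.0024 × 12000 / 9.8 = 2.94 mm
PW = 31.74 + 5.00 + 2.94 = 39.68 ≈ 39.7 mm.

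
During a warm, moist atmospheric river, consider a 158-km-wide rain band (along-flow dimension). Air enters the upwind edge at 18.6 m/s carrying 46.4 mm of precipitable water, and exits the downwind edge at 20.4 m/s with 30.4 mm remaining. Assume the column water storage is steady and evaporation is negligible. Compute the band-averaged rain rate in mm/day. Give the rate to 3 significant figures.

R ≈ 133 mm/day

Column moisture flux per unit crosswind length is F = V × PW.
Inflow: F_in = 18.6 × 46.4 = 863.04 mm·m/s
Outflow: F_out = 20.4 × 30.4 = 620.16 mm·m/s
Steady-state rate R = (F_in − F_out)/L = (863.04 − 620.16) / 158000 m = 1.537e-03 mm/s.
R = 1.537e-03 × 3600 × 24 = 133 mm/day.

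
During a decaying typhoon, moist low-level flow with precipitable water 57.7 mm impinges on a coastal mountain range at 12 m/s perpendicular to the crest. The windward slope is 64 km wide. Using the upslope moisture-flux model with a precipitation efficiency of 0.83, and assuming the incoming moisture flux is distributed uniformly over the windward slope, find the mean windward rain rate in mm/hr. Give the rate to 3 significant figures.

Incoming column moisture flux per unit ridge length: F = V × PW = 12 × 57.7 = 692.4 mm·m/s.
Spread over the 64 km slope with efficiency ε = 0.83: R = ε·F/W = 0.83 × 692.4 / 64000 m = 8.980e-03 mm/s.
R = 8.980e-03 × 3600 = 32.3 mm/hr.

R ≈ 32.3 mm/hr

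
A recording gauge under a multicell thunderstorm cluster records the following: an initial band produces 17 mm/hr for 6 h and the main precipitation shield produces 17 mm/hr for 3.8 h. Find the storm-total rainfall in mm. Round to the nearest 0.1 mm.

total ≈ 166.6 mm

Total = Σ Rᵢ Δtᵢ = 17 × 6 + 17 × 3.8
      = 102 + 64.6 = 166.6 mm.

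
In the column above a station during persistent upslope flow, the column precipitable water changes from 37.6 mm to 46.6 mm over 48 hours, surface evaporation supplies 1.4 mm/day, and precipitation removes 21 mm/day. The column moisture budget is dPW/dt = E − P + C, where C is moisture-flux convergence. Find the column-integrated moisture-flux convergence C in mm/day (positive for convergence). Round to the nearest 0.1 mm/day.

dPW/dt = (46.6 − 37.6) mm / (48/24 day) = +4.500 mm/day.
C = dPW/dt − E + P = (+4.500) − 1.4 + 21 = 24.1 mm/day.

C ≈ 24.1 mm/day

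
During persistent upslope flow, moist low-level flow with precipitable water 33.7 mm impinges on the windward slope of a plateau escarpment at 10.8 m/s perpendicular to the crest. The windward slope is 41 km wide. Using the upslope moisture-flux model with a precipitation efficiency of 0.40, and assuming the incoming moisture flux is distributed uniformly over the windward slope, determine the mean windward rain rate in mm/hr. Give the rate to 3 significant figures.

Incoming column moisture flux per unit ridge length: F = V × PW = 10.8 × 33.7 = 363.96 mm·m/s.
Spread over the 41 km slope with efficiency ε = 0.40: R = ε·F/W = 0.40 × 363.96 / 41000 m = 3.551e-03 mm/s.
R = 3.551e-03 × 3600 = 12.8 mm/hr.

R ≈ 12.8 mm/hr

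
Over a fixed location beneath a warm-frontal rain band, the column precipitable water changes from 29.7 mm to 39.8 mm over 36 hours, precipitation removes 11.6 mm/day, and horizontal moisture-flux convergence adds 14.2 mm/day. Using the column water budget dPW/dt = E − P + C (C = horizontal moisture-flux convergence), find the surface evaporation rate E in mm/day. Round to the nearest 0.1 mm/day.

dPW/dt = (39.8 − 29.7) mm / (36/24 day) = +6.733 mm/day.
E = dPW/dt + P − C = (+6.733) + 11.6 − (14.2) = 4.1 mm/day.

E ≈ 4.1 mm/day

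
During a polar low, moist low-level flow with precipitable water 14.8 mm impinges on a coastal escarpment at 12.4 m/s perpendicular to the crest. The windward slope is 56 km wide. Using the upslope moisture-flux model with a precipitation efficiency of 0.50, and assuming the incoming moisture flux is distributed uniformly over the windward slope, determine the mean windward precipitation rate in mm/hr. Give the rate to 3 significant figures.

Incoming column moisture flux per unit ridge length: F = V × PW = 12.4 × 14.8 = 183.52 mm·m/s.
Spread over the 56 km slope with efficiency ε = 0.50: R = ε·F/W = 0.50 × 183.52 / 56000 m = 1.639e-03 mm/s.
R = 1.639e-03 × 3600 = 5.90 mm/hr.

R ≈ 5.90 mm/hr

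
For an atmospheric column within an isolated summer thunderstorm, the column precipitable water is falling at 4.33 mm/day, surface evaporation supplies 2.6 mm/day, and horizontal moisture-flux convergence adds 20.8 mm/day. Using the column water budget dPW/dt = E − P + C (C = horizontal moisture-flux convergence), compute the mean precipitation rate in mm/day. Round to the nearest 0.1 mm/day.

dPW/dt = -4.33 mm/day.
P = E + C − dPW/dt = 2.6 + (20.8) − (-4.33) = 27.7 mm/day.

P ≈ 27.7 mm/day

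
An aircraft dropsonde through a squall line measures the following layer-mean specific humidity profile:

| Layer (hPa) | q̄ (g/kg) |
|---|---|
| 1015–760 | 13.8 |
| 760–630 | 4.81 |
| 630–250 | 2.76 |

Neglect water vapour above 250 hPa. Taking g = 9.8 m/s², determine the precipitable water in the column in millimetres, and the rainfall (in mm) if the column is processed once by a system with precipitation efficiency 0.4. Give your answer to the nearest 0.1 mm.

Precipitable water is the column-integrated vapour mass per unit area: PW = (1/g) Σ q̄ Δp, with q in kg/kg and Δp in Pa (1 kg/m² of water = 1 mm).
Layer 1015–760 hPa: Δp = 255 hPa = 25500 Pa, q̄ = 0.0138 kg/kg → 0.0138 × 25500 / 9.8 = 35.91 mm
Layer 760–630 hPa: Δp = 130 hPa = 13000 Pa, q̄ = 0.00481 kg/kg → 0.00481 × 13000 / 9.8 = 6.38 mm
Layer 630–250 hPa: Δp = 380 hPa = 38000 Pa, q̄ = 0.00276 kg/kg → 0.00276 × 38000 / 9.8 = 10.70 mm
PW = 35.91 + 6.38 + 10.70 = 52.99 ≈ 53.0 mm.
Rainfall = ε × PW = 0.4 × 53.0 = 21.2 mm.

PW ≈ 53.0 mm; rainfall ≈ 21.2 mm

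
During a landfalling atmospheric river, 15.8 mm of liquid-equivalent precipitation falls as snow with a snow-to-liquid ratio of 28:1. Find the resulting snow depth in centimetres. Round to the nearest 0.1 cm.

snow depth ≈ 44.2 cm

Snow depth = liquid × ratio = 15.8 mm × 28 = 442.4 mm = 44.2 cm.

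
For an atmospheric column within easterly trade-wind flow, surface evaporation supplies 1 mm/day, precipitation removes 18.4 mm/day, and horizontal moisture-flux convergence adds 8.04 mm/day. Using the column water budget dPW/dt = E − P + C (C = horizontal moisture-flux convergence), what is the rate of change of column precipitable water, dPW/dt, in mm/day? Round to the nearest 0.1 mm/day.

dPW/dt = E − P + C = 1 − 18.4 + (8.04) = -9.4 mm/day.

dPW/dt ≈ -9.4 mm/day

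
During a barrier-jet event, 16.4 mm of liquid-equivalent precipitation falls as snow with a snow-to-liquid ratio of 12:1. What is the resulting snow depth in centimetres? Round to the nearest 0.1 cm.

snow depth ≈ 19.7 cm

Snow depth = liquid × ratio = 16.4 mm × 12 = 196.8 mm = 19.7 cm.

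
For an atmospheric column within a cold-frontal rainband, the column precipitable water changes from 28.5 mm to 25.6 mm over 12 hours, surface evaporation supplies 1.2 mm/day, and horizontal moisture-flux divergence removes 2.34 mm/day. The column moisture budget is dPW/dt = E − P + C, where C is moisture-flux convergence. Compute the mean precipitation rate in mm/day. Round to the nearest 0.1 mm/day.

P ≈ 4.7 mm/day

dPW/dt = (25.6 − 28.5) mm / (12/24 day) = -5.800 mm/day.
P = E + C − dPW/dt = 1.2 + (-2.34) − (-5.800) = 4.7 mm/day.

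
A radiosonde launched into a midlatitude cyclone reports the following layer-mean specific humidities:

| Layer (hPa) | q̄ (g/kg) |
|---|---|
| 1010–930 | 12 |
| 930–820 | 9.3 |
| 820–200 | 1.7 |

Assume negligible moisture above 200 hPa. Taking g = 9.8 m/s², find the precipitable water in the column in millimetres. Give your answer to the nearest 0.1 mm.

PW ≈ 31.0 mm

Precipitable water is the column-integrated vapour mass per unit area: PW = (1/g) Σ q̄ Δp, with q in kg/kg and Δp in Pa (1 kg/m² of water = 1 mm).
Layer 1010–930 hPa: Δp = 80 hPa = 8000 Pa, q̄ = 0.012 kg/kg → 0.012 × 8000 / 9.8 = 9.80 mm
Layer 930–820 hPa: Δp = 110 hPa = 11000 Pa, q̄ = 0.0093 kg/kg → 0.0093 × 11000 / 9.8 = 10.44 mm
Layer 820–200 hPa: Δp = 620 hPa = 62000 Pa, q̄ = 0.0017 kg/kg → 0.0017 × 62000 / 9.8 = 10.76 mm
PW = 9.80 + 10.44 + 10.76 = 31.00 ≈ 31.0 mm.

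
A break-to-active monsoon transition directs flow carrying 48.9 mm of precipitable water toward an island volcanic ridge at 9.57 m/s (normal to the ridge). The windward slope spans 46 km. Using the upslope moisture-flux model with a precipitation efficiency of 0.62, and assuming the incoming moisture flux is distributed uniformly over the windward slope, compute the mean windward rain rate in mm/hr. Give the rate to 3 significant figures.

R ≈ 22.7 mm/hr

Incoming column moisture flux per unit ridge length: F = V × PW = 9.57 × 48.9 = 467.973 mm·m/s.
Spread over the 46 km slope with efficiency ε = 0.62: R = ε·F/W = 0.62 × 467.973 / 46000 m = 6.307e-03 mm/s.
R = 6.307e-03 × 3600 = 22.7 mm/hr.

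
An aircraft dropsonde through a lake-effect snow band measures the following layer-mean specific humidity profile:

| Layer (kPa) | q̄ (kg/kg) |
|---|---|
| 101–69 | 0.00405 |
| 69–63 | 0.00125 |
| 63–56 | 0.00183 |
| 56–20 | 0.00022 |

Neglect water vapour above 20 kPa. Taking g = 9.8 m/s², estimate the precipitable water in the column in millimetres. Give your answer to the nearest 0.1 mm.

PW ≈ 16.1 mm

Precipitable water is the column-integrated vapour mass per unit area: PW = (1/g) Σ q̄ Δp, with q in kg/kg and Δp in Pa (1 kg/m² of water = 1 mm).
Layer 101–69 kPa: Δp = 320 hPa = 32000 Pa, q̄ = 0.00405 kg/kg → 0.00405 × 32000 / 9.8 = 13.22 mm
Layer 69–63 kPa: Δp = 60 hPa = 6000 Pa, q̄ = 0.00125 kg/kg → 0.00125 × 6000 / 9.8 = 0.77 mm
Layer 63–56 kPa: Δp = 70 hPa = 7000 Pa, q̄ = 0.00183 kg/kg → 0.00183 × 7000 / 9.8 = 1.31 mm
Layer 56–20 kPa: Δp = 360 hPa = 36000 Pa, q̄ = 0.00022 kg/kg → 0.00022 × 36000 / 9.8 = 0.81 mm
PW = 13.22 + 0.77 + 1.31 + 0.81 = 16.11 ≈ 16.1 mm.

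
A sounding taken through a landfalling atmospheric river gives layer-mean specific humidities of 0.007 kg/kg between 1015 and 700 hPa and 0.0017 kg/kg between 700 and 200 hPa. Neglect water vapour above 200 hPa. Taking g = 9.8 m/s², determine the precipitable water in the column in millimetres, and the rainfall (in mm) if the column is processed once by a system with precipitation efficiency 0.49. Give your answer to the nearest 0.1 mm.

Precipitable water is the column-integrated vapour mass per unit area: PW = (1/g) Σ q̄ Δp, with q in kg/kg and Δp in Pa (1 kg/m² of water = 1 mm).
Layer 1015–700 hPa: Δp = 315 hPa = 31500 Pa, q̄ = 0.007 kg/kg → 0.007 × 31500 / 9.8 = 22.50 mm
Layer 700–200 hPa: Δp = 500 hPa = 50000 Pa, q̄ = 0.0017 kg/kg → 0.0017 × 50000 / 9.8 = 8.67 mm
PW = 22.50 + 8.67 = 31.17 ≈ 31.2 mm.
Rainfall = ε × PW = 0.49 × 31.2 = 15.3 mm.

PW ≈ 31.2 mm; rainfall ≈ 15.3 mm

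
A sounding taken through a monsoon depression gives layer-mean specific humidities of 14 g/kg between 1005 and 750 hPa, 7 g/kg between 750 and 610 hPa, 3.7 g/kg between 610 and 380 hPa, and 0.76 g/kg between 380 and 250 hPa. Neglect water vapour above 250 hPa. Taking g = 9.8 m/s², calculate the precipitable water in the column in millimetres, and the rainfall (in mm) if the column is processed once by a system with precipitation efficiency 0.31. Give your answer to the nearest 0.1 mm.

Precipitable water is the column-integrated vapour mass per unit area: PW = (1/g) Σ q̄ Δp, with q in kg/kg and Δp in Pa (1 kg/m² of water = 1 mm).
Layer 1005–750 hPa: Δp = 255 hPa = 25500 Pa, q̄ = 0.014 kg/kg → 0.014 × 25500 / 9.8 = 36.43 mm
Layer 750–610 hPa: Δp = 140 hPa = 14000 Pa, q̄ = 0.007 kg/kg → 0.007 × 14000 / 9.8 = 10.00 mm
Layer 610–380 hPa: Δp = 230 hPa = 23000 Pa, q̄ = 0.0037 kg/kg → 0.0037 × 23000 / 9.8 = 8.68 mm
Layer 380–250 hPa: Δp = 130 hPa = 13000 Pa, q̄ = 0.00076 kg/kg → 0.00076 × 13000 / 9.8 = 1.01 mm
PW = 36.43 + 10.00 + 8.68 + 1.01 = 56.12 ≈ 56.1 mm.
Rainfall = ε × PW = 0.31 × 56.1 = 17.4 mm.

PW ≈ 56.1 mm; rainfall ≈ 17.4 mm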